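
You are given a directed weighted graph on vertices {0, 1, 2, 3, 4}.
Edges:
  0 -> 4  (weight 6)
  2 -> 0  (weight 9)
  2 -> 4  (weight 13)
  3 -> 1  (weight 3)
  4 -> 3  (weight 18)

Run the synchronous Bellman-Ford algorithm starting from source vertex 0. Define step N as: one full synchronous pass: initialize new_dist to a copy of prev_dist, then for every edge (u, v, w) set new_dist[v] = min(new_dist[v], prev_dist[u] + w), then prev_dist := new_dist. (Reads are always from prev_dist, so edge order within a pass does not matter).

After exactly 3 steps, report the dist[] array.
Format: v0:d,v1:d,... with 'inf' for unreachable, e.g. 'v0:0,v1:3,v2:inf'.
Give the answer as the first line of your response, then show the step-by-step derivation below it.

v0:0,v1:27,v2:inf,v3:24,v4:6

step 1: dist = v0:0,v1:inf,v2:inf,v3:inf,v4:6
step 2: dist = v0:0,v1:inf,v2:inf,v3:24,v4:6
step 3: dist = v0:0,v1:27,v2:inf,v3:24,v4:6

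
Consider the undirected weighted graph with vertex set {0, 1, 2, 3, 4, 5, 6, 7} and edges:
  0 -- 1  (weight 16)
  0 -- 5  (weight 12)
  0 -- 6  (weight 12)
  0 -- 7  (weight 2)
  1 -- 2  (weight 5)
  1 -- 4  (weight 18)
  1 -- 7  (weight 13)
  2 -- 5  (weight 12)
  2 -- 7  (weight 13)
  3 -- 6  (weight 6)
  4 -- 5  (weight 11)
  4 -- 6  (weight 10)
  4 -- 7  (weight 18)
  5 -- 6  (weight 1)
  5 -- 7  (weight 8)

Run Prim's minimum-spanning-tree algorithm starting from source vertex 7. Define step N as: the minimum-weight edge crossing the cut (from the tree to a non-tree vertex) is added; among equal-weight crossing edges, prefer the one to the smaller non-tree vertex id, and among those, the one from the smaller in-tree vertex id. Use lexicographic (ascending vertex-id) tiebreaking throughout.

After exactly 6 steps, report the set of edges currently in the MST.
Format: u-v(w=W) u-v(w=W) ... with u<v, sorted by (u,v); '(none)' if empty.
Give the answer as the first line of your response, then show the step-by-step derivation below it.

0-7(w=2) 2-5(w=12) 3-6(w=6) 4-6(w=10) 5-6(w=1) 5-7(w=8)

step 1: add edge 0-7 (w=2); MST = {0-7(w=2)}
step 2: add edge 5-7 (w=8); MST = {0-7(w=2) 5-7(w=8)}
step 3: add edge 5-6 (w=1); MST = {0-7(w=2) 5-6(w=1) 5-7(w=8)}
step 4: add edge 3-6 (w=6); MST = {0-7(w=2) 3-6(w=6) 5-6(w=1) 5-7(w=8)}
step 5: add edge 4-6 (w=10); MST = {0-7(w=2) 3-6(w=6) 4-6(w=10) 5-6(w=1) 5-7(w=8)}
step 6: add edge 2-5 (w=12); MST = {0-7(w=2) 2-5(w=12) 3-6(w=6) 4-6(w=10) 5-6(w=1) 5-7(w=8)}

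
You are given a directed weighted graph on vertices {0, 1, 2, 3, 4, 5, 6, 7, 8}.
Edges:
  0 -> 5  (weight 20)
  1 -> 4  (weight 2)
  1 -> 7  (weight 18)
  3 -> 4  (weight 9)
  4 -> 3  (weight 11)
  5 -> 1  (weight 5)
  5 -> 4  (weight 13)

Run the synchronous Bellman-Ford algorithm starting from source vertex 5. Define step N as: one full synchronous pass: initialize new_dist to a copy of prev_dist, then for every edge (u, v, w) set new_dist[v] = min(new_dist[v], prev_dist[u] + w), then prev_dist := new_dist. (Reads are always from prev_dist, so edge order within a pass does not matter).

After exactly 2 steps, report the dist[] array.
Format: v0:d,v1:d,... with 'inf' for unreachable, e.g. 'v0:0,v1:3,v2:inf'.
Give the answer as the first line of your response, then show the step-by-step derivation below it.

v0:inf,v1:5,v2:inf,v3:24,v4:7,v5:0,v6:inf,v7:23,v8:inf

step 1: dist = v0:inf,v1:5,v2:inf,v3:inf,v4:13,v5:0,v6:inf,v7:inf,v8:inf
step 2: dist = v0:inf,v1:5,v2:inf,v3:24,v4:7,v5:0,v6:inf,v7:23,v8:inf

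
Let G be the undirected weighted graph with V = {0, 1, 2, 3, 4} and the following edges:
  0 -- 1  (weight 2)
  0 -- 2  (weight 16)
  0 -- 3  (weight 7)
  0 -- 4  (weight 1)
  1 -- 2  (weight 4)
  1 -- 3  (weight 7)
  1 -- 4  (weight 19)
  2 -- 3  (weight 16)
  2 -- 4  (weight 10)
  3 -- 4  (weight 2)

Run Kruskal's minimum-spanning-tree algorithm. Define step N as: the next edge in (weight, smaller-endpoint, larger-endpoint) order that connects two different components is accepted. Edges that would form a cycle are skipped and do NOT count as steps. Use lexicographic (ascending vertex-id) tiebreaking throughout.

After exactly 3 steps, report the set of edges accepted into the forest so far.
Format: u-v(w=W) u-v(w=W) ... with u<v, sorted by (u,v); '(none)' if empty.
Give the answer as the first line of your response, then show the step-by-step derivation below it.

0-1(w=2) 0-4(w=1) 3-4(w=2)

step 1: add edge 0-4 (w=1); MST = {0-4(w=1)}
step 2: add edge 0-1 (w=2); MST = {0-1(w=2) 0-4(w=1)}
step 3: add edge 3-4 (w=2); MST = {0-1(w=2) 0-4(w=1) 3-4(w=2)}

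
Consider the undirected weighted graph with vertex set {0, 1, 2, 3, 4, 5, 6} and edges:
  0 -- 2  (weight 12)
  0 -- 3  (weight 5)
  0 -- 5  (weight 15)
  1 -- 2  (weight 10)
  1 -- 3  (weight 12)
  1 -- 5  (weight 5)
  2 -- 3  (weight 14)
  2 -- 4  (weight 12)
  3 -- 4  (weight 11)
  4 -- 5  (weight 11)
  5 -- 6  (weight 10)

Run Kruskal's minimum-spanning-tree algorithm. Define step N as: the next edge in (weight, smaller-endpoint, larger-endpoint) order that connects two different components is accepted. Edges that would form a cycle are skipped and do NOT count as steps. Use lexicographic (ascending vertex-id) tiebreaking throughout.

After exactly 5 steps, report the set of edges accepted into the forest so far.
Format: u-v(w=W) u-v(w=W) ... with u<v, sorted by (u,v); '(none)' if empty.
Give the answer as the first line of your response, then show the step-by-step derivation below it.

0-3(w=5) 1-2(w=10) 1-5(w=5) 3-4(w=11) 5-6(w=10)

step 1: add edge 0-3 (w=5); MST = {0-3(w=5)}
step 2: add edge 1-5 (w=5); MST = {0-3(w=5) 1-5(w=5)}
step 3: add edge 1-2 (w=10); MST = {0-3(w=5) 1-2(w=10) 1-5(w=5)}
step 4: add edge 5-6 (w=10); MST = {0-3(w=5) 1-2(w=10) 1-5(w=5) 5-6(w=10)}
step 5: add edge 3-4 (w=11); MST = {0-3(w=5) 1-2(w=10) 1-5(w=5) 3-4(w=11) 5-6(w=10)}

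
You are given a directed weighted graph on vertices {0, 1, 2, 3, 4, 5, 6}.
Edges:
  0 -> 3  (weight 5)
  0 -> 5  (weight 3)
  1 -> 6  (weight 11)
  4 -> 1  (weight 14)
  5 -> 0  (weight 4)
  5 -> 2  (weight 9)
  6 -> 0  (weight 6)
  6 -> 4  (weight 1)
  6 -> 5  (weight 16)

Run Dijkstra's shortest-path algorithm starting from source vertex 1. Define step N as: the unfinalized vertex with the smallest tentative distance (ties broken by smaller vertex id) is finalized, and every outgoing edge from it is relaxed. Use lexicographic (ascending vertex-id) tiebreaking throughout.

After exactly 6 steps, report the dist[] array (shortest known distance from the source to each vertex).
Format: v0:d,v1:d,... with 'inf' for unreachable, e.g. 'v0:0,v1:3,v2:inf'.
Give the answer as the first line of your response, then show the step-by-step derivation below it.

v0:17,v1:0,v2:29,v3:22,v4:12,v5:20,v6:11

step 1: dist = v0:inf,v1:0,v2:inf,v3:inf,v4:inf,v5:inf,v6:11
step 2: dist = v0:17,v1:0,v2:inf,v3:inf,v4:12,v5:27,v6:11
step 3: dist = v0:17,v1:0,v2:inf,v3:inf,v4:12,v5:27,v6:11
step 4: dist = v0:17,v1:0,v2:inf,v3:22,v4:12,v5:20,v6:11
step 5: dist = v0:17,v1:0,v2:29,v3:22,v4:12,v5:20,v6:11
step 6: dist = v0:17,v1:0,v2:29,v3:22,v4:12,v5:20,v6:11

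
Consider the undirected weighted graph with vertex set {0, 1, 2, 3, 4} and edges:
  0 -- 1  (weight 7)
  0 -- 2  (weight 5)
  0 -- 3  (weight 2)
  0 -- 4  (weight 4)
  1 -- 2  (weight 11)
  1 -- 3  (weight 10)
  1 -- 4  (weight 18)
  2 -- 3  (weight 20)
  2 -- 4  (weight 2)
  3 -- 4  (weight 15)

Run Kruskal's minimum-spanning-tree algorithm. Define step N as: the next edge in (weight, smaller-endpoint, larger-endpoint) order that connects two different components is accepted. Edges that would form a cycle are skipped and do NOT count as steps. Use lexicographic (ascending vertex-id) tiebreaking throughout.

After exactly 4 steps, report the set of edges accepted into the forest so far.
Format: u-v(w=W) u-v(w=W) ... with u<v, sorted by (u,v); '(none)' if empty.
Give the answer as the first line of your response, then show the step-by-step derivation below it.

0-1(w=7) 0-3(w=2) 0-4(w=4) 2-4(w=2)

step 1: add edge 0-3 (w=2); MST = {0-3(w=2)}
step 2: add edge 2-4 (w=2); MST = {0-3(w=2) 2-4(w=2)}
step 3: add edge 0-4 (w=4); MST = {0-3(w=2) 0-4(w=4) 2-4(w=2)}
step 4: add edge 0-1 (w=7); MST = {0-1(w=7) 0-3(w=2) 0-4(w=4) 2-4(w=2)}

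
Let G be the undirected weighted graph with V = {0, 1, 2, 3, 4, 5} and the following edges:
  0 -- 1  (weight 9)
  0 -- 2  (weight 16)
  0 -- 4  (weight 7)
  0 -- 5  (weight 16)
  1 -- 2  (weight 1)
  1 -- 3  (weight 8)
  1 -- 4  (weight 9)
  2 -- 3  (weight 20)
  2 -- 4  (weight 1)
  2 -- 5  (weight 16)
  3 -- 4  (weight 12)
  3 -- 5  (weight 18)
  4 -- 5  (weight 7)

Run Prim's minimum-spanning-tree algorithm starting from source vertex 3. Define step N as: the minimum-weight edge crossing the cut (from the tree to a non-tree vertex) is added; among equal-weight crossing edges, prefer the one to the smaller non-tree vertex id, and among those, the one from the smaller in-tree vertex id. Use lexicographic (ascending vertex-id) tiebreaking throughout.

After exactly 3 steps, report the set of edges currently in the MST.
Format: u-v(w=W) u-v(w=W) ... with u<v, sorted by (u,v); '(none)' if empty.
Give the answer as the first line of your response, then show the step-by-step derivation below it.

1-2(w=1) 1-3(w=8) 2-4(w=1)

step 1: add edge 1-3 (w=8); MST = {1-3(w=8)}
step 2: add edge 1-2 (w=1); MST = {1-2(w=1) 1-3(w=8)}
step 3: add edge 2-4 (w=1); MST = {1-2(w=1) 1-3(w=8) 2-4(w=1)}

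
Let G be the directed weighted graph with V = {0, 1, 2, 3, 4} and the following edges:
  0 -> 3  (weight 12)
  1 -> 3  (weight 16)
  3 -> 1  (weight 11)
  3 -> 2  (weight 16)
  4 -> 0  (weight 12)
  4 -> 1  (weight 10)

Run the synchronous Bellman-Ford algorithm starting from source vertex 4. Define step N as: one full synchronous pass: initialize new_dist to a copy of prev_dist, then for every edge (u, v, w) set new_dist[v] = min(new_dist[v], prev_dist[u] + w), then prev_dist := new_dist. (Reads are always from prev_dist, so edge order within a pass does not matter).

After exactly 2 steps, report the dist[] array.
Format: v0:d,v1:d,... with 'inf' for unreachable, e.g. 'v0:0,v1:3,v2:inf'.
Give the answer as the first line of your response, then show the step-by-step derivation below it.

v0:12,v1:10,v2:inf,v3:24,v4:0

step 1: dist = v0:12,v1:10,v2:inf,v3:inf,v4:0
step 2: dist = v0:12,v1:10,v2:inf,v3:24,v4:0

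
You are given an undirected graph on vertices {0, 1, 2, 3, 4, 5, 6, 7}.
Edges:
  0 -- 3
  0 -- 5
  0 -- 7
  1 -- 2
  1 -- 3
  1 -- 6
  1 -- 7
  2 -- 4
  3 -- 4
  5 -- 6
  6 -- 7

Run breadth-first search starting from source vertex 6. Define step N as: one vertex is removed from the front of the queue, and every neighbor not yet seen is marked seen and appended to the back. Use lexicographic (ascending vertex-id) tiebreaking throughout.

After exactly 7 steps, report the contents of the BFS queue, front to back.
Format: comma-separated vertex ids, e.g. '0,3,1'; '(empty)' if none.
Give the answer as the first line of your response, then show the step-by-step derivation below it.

4

step 1: dequeue 6; queue=[1,5,7]; order=6
step 2: dequeue 1; queue=[5,7,2,3]; order=6,1
step 3: dequeue 5; queue=[7,2,3,0]; order=6,1,5
step 4: dequeue 7; queue=[2,3,0]; order=6,1,5,7
step 5: dequeue 2; queue=[3,0,4]; order=6,1,5,7,2
step 6: dequeue 3; queue=[0,4]; order=6,1,5,7,2,3
step 7: dequeue 0; queue=[4]; order=6,1,5,7,2,3,0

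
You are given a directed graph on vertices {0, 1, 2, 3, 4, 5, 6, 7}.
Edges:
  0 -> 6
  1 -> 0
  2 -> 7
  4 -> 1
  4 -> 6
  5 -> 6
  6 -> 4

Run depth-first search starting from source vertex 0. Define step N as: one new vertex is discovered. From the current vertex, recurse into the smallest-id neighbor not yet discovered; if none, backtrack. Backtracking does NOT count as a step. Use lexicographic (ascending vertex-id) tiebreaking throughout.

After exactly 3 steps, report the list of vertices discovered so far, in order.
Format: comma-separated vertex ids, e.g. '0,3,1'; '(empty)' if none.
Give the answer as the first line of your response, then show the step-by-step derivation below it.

0,6,4

step 1: discover 0; path=0; order=0
step 2: discover 6; path=0>6; order=0,6
step 3: discover 4; path=0>6>4; order=0,6,4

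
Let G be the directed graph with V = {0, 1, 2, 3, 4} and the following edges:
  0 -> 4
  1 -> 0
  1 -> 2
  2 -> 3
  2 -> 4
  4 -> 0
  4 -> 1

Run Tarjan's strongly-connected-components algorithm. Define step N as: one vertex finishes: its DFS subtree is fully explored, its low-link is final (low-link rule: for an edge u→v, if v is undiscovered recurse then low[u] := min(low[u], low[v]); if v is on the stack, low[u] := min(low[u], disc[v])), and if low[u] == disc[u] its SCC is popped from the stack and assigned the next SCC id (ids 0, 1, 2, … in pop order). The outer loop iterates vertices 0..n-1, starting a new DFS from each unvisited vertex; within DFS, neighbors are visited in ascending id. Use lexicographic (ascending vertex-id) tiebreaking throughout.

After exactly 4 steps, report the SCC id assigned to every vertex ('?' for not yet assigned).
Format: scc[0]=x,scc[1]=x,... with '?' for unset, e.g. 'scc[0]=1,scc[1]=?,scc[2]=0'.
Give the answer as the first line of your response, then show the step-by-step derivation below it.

scc[0]=?,scc[1]=?,scc[2]=?,scc[3]=0,scc[4]=?

step 1: low=(low[0]=0,low[1]=0,low[2]=3,low[3]=4,low[4]=0); scc=(scc[0]=?,scc[1]=?,scc[2]=?,scc[3]=0,scc[4]=?)
step 2: low=(low[0]=0,low[1]=0,low[2]=1,low[3]=4,low[4]=0); scc=(scc[0]=?,scc[1]=?,scc[2]=?,scc[3]=0,scc[4]=?)
step 3: low=(low[0]=0,low[1]=0,low[2]=1,low[3]=4,low[4]=0); scc=(scc[0]=?,scc[1]=?,scc[2]=?,scc[3]=0,scc[4]=?)
step 4: low=(low[0]=0,low[1]=0,low[2]=1,low[3]=4,low[4]=0); scc=(scc[0]=?,scc[1]=?,scc[2]=?,scc[3]=0,scc[4]=?)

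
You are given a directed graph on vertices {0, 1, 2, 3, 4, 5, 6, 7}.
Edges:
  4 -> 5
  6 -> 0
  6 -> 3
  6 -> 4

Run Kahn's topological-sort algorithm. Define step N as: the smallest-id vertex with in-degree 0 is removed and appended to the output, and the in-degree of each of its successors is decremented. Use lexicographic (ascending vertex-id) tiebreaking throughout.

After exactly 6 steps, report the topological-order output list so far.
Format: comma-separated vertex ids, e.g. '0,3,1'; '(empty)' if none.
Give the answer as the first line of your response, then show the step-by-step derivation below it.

1,2,6,0,3,4

step 1: output 1; order=[1]; indeg=(1,0,0,1,1,1,0,0)
step 2: output 2; order=[1,2]; indeg=(1,0,0,1,1,1,0,0)
step 3: output 6; order=[1,2,6]; indeg=(0,0,0,0,0,1,0,0)
step 4: output 0; order=[1,2,6,0]; indeg=(0,0,0,0,0,1,0,0)
step 5: output 3; order=[1,2,6,0,3]; indeg=(0,0,0,0,0,1,0,0)
step 6: output 4; order=[1,2,6,0,3,4]; indeg=(0,0,0,0,0,0,0,0)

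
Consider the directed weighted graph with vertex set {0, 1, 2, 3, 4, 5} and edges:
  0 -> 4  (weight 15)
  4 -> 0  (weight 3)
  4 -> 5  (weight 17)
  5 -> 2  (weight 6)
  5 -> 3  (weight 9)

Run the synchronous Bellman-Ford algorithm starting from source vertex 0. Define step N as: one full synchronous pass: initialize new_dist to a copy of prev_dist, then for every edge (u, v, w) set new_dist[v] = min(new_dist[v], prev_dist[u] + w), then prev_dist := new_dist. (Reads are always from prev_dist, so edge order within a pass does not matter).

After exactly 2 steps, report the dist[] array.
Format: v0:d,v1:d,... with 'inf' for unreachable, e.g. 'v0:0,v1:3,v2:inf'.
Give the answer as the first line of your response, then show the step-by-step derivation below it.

v0:0,v1:inf,v2:inf,v3:inf,v4:15,v5:32

step 1: dist = v0:0,v1:inf,v2:inf,v3:inf,v4:15,v5:inf
step 2: dist = v0:0,v1:inf,v2:inf,v3:inf,v4:15,v5:32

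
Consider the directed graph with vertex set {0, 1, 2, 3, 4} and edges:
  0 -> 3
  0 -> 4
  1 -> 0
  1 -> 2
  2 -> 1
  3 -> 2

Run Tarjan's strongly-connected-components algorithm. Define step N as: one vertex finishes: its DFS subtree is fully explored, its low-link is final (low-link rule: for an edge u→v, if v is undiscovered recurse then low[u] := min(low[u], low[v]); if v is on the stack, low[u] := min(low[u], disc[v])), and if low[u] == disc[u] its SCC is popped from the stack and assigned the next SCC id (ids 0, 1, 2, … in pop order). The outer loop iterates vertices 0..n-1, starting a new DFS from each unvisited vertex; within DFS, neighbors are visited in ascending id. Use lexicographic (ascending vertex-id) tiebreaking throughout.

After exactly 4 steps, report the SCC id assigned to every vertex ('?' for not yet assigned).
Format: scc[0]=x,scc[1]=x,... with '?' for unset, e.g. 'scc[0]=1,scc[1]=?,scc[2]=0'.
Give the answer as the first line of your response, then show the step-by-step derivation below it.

scc[0]=?,scc[1]=?,scc[2]=?,scc[3]=?,scc[4]=0

step 1: low=(low[0]=0,low[1]=0,low[2]=2,low[3]=1,low[4]=?); scc=(scc[0]=?,scc[1]=?,scc[2]=?,scc[3]=?,scc[4]=?)
step 2: low=(low[0]=0,low[1]=0,low[2]=0,low[3]=1,low[4]=?); scc=(scc[0]=?,scc[1]=?,scc[2]=?,scc[3]=?,scc[4]=?)
step 3: low=(low[0]=0,low[1]=0,low[2]=0,low[3]=0,low[4]=?); scc=(scc[0]=?,scc[1]=?,scc[2]=?,scc[3]=?,scc[4]=?)
step 4: low=(low[0]=0,low[1]=0,low[2]=0,low[3]=0,low[4]=4); scc=(scc[0]=?,scc[1]=?,scc[2]=?,scc[3]=?,scc[4]=0)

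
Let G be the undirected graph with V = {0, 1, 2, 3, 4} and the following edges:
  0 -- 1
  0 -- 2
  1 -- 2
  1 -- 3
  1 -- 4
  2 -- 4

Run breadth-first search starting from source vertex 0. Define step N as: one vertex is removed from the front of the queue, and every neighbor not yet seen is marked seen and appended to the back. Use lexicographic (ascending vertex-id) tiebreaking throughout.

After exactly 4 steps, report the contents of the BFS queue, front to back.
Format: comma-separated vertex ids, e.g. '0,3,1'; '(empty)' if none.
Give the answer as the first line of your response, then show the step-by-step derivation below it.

4

step 1: dequeue 0; queue=[1,2]; order=0
step 2: dequeue 1; queue=[2,3,4]; order=0,1
step 3: dequeue 2; queue=[3,4]; order=0,1,2
step 4: dequeue 3; queue=[4]; order=0,1,2,3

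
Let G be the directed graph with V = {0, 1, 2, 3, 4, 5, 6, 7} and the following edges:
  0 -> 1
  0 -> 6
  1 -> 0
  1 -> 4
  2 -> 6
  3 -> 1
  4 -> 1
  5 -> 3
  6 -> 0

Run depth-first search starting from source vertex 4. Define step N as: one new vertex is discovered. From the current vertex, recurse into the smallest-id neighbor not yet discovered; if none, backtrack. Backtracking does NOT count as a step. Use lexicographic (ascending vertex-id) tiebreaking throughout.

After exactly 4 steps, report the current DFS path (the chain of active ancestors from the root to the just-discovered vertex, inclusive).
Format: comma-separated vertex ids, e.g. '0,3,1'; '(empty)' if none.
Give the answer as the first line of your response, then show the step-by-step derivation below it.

4,1,0,6

step 1: discover 4; path=4; order=4
step 2: discover 1; path=4>1; order=4,1
step 3: discover 0; path=4>1>0; order=4,1,0
step 4: discover 6; path=4>1>0>6; order=4,1,0,6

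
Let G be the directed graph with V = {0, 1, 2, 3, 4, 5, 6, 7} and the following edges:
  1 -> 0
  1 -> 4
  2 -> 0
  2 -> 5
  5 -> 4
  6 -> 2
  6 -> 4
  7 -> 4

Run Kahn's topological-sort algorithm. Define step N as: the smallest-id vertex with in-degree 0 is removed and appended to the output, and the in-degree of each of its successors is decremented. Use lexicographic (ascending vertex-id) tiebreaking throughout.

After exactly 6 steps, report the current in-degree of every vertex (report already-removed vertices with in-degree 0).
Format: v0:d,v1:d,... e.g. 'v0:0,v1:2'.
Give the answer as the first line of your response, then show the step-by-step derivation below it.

v0:0,v1:0,v2:0,v3:0,v4:1,v5:0,v6:0,v7:0

step 1: output 1; order=[1]; indeg=(1,0,1,0,3,1,0,0)
step 2: output 3; order=[1,3]; indeg=(1,0,1,0,3,1,0,0)
step 3: output 6; order=[1,3,6]; indeg=(1,0,0,0,2,1,0,0)
step 4: output 2; order=[1,3,6,2]; indeg=(0,0,0,0,2,0,0,0)
step 5: output 0; order=[1,3,6,2,0]; indeg=(0,0,0,0,2,0,0,0)
step 6: output 5; order=[1,3,6,2,0,5]; indeg=(0,0,0,0,1,0,0,0)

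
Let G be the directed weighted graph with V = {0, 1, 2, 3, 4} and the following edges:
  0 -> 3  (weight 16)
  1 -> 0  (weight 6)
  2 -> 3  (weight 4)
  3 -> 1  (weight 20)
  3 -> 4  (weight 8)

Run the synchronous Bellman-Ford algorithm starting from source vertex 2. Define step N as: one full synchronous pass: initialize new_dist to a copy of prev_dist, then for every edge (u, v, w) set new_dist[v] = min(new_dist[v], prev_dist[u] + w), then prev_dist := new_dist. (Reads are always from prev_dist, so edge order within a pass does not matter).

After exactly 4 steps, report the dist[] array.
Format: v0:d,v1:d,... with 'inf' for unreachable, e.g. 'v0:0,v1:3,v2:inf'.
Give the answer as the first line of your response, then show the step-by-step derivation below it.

v0:30,v1:24,v2:0,v3:4,v4:12

step 1: dist = v0:inf,v1:inf,v2:0,v3:4,v4:inf
step 2: dist = v0:inf,v1:24,v2:0,v3:4,v4:12
step 3: dist = v0:30,v1:24,v2:0,v3:4,v4:12
step 4: dist = v0:30,v1:24,v2:0,v3:4,v4:12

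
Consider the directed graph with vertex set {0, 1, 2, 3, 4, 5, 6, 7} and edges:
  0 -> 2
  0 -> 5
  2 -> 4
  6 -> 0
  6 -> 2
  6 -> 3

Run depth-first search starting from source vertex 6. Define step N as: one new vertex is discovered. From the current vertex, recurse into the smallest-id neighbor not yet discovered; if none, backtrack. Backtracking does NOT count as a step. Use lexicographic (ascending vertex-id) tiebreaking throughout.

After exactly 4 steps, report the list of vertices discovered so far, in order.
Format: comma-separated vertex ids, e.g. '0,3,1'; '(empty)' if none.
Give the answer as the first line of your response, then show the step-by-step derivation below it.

6,0,2,4

step 1: discover 6; path=6; order=6
step 2: discover 0; path=6>0; order=6,0
step 3: discover 2; path=6>0>2; order=6,0,2
step 4: discover 4; path=6>0>2>4; order=6,0,2,4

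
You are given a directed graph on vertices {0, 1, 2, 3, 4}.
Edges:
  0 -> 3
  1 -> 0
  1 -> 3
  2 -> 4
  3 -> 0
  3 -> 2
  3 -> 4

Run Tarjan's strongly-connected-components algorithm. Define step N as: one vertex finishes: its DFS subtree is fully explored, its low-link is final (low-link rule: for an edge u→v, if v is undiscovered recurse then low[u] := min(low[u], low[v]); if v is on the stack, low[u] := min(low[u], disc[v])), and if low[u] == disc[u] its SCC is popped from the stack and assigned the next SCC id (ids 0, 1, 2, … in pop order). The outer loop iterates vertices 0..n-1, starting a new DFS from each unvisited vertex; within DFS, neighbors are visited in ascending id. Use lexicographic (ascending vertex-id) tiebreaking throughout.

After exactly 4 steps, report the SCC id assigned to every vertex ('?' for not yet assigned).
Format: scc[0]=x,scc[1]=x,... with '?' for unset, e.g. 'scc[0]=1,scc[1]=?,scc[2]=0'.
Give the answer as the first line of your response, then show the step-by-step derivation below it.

scc[0]=2,scc[1]=?,scc[2]=1,scc[3]=2,scc[4]=0

step 1: low=(low[0]=0,low[1]=?,low[2]=2,low[3]=0,low[4]=3); scc=(scc[0]=?,scc[1]=?,scc[2]=?,scc[3]=?,scc[4]=0)
step 2: low=(low[0]=0,low[1]=?,low[2]=2,low[3]=0,low[4]=3); scc=(scc[0]=?,scc[1]=?,scc[2]=1,scc[3]=?,scc[4]=0)
step 3: low=(low[0]=0,low[1]=?,low[2]=2,low[3]=0,low[4]=3); scc=(scc[0]=?,scc[1]=?,scc[2]=1,scc[3]=?,scc[4]=0)
step 4: low=(low[0]=0,low[1]=?,low[2]=2,low[3]=0,low[4]=3); scc=(scc[0]=2,scc[1]=?,scc[2]=1,scc[3]=2,scc[4]=0)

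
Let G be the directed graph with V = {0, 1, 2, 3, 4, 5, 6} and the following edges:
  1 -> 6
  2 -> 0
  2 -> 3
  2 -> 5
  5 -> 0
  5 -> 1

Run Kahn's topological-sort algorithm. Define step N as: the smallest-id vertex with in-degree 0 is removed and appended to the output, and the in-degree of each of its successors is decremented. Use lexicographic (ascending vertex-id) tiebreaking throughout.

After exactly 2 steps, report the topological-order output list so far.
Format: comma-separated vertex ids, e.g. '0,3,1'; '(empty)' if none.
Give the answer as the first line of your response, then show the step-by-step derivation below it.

2,3

step 1: output 2; order=[2]; indeg=(1,1,0,0,0,0,1)
step 2: output 3; order=[2,3]; indeg=(1,1,0,0,0,0,1)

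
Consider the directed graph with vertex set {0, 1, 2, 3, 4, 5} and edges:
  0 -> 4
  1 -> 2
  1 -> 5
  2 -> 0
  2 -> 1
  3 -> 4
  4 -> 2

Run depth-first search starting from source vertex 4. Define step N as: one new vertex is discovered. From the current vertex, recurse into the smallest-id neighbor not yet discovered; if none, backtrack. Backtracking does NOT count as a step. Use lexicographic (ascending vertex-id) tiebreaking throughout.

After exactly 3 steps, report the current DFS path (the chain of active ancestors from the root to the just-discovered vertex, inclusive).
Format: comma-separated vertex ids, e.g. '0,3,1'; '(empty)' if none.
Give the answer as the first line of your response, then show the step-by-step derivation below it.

4,2,0

step 1: discover 4; path=4; order=4
step 2: discover 2; path=4>2; order=4,2
step 3: discover 0; path=4>2>0; order=4,2,0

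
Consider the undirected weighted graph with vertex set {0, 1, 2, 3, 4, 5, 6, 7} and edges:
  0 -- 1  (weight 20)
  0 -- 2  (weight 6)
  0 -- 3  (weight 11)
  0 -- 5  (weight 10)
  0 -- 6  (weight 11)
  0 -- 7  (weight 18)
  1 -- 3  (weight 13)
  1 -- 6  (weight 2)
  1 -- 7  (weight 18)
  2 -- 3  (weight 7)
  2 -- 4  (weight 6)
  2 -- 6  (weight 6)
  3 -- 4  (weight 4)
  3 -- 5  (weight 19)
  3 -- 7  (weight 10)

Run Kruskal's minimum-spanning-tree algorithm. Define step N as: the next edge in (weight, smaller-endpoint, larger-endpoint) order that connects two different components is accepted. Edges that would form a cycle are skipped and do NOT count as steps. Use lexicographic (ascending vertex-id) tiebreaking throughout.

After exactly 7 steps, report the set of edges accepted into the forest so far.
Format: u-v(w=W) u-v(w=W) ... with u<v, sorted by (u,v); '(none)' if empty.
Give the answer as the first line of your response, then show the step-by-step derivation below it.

0-2(w=6) 0-5(w=10) 1-6(w=2) 2-4(w=6) 2-6(w=6) 3-4(w=4) 3-7(w=10)

step 1: add edge 1-6 (w=2); MST = {1-6(w=2)}
step 2: add edge 3-4 (w=4); MST = {1-6(w=2) 3-4(w=4)}
step 3: add edge 0-2 (w=6); MST = {0-2(w=6) 1-6(w=2) 3-4(w=4)}
step 4: add edge 2-4 (w=6); MST = {0-2(w=6) 1-6(w=2) 2-4(w=6) 3-4(w=4)}
step 5: add edge 2-6 (w=6); MST = {0-2(w=6) 1-6(w=2) 2-4(w=6) 2-6(w=6) 3-4(w=4)}
step 6: add edge 0-5 (w=10); MST = {0-2(w=6) 0-5(w=10) 1-6(w=2) 2-4(w=6) 2-6(w=6) 3-4(w=4)}
step 7: add edge 3-7 (w=10); MST = {0-2(w=6) 0-5(w=10) 1-6(w=2) 2-4(w=6) 2-6(w=6) 3-4(w=4) 3-7(w=10)}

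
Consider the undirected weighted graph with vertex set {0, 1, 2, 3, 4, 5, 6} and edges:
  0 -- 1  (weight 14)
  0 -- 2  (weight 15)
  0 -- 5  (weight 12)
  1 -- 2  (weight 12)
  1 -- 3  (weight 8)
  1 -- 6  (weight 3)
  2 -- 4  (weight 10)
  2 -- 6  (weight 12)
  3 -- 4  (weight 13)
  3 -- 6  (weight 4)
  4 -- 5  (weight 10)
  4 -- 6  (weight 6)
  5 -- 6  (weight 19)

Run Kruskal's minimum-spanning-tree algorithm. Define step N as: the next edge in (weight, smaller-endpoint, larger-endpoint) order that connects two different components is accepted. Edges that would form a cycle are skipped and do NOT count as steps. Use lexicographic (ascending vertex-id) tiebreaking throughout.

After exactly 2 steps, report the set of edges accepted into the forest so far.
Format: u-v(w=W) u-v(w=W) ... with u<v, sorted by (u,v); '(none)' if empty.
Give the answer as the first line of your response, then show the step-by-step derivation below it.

1-6(w=3) 3-6(w=4)

step 1: add edge 1-6 (w=3); MST = {1-6(w=3)}
step 2: add edge 3-6 (w=4); MST = {1-6(w=3) 3-6(w=4)}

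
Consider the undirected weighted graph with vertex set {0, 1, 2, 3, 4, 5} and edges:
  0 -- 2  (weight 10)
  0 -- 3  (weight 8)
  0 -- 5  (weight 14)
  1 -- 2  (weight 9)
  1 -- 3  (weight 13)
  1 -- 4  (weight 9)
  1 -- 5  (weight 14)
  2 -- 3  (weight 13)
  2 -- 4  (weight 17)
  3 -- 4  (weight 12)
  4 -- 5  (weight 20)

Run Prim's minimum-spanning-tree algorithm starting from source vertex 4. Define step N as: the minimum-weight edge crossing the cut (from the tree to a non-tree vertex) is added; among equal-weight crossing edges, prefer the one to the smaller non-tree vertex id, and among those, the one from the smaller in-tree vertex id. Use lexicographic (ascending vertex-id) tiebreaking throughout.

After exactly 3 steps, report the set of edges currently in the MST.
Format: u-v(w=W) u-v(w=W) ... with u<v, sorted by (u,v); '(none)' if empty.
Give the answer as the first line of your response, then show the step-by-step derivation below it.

0-2(w=10) 1-2(w=9) 1-4(w=9)

step 1: add edge 1-4 (w=9); MST = {1-4(w=9)}
step 2: add edge 1-2 (w=9); MST = {1-2(w=9) 1-4(w=9)}
step 3: add edge 0-2 (w=10); MST = {0-2(w=10) 1-2(w=9) 1-4(w=9)}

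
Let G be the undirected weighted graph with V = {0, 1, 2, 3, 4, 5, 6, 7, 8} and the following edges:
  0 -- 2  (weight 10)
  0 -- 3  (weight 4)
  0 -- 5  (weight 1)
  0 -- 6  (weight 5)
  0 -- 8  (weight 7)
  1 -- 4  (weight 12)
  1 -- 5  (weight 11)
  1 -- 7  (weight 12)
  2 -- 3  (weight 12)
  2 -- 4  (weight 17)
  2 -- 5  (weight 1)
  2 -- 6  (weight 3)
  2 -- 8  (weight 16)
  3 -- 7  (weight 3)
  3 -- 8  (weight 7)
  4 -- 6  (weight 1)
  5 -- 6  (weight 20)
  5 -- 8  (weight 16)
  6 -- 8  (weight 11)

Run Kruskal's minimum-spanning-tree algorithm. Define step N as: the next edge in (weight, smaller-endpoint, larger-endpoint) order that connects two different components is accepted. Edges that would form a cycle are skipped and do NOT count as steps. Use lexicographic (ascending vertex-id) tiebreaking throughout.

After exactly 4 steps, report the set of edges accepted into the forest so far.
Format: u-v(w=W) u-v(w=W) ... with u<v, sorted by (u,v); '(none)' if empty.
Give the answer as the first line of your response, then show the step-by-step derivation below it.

0-5(w=1) 2-5(w=1) 2-6(w=3) 4-6(w=1)

step 1: add edge 0-5 (w=1); MST = {0-5(w=1)}
step 2: add edge 2-5 (w=1); MST = {0-5(w=1) 2-5(w=1)}
step 3: add edge 4-6 (w=1); MST = {0-5(w=1) 2-5(w=1) 4-6(w=1)}
step 4: add edge 2-6 (w=3); MST = {0-5(w=1) 2-5(w=1) 2-6(w=3) 4-6(w=1)}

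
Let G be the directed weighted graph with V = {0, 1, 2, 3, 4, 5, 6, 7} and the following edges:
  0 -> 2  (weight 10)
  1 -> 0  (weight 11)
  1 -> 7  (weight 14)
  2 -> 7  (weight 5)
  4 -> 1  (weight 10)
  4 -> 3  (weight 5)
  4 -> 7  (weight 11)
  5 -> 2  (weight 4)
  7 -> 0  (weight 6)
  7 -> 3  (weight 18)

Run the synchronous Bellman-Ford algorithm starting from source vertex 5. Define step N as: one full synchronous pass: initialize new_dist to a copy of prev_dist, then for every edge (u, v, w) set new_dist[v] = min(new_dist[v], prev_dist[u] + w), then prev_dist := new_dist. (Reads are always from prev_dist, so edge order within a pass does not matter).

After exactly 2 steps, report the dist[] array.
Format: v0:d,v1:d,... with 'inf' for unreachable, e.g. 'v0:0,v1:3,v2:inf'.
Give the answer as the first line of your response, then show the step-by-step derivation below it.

v0:inf,v1:inf,v2:4,v3:inf,v4:inf,v5:0,v6:inf,v7:9

step 1: dist = v0:inf,v1:inf,v2:4,v3:inf,v4:inf,v5:0,v6:inf,v7:inf
step 2: dist = v0:inf,v1:inf,v2:4,v3:inf,v4:inf,v5:0,v6:inf,v7:9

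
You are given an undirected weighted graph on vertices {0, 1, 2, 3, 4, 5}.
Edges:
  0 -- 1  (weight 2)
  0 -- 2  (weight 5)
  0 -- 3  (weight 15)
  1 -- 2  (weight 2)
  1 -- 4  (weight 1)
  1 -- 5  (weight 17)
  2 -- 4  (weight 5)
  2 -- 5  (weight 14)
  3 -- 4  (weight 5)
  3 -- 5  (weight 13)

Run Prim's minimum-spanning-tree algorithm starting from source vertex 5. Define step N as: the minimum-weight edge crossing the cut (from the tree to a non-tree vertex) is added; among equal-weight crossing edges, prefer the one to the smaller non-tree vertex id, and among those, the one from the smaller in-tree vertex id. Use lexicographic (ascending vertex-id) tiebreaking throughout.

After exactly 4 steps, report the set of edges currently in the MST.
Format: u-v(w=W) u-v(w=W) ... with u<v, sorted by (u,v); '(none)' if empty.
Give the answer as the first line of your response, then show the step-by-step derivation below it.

0-1(w=2) 1-4(w=1) 3-4(w=5) 3-5(w=13)

step 1: add edge 3-5 (w=13); MST = {3-5(w=13)}
step 2: add edge 3-4 (w=5); MST = {3-4(w=5) 3-5(w=13)}
step 3: add edge 1-4 (w=1); MST = {1-4(w=1) 3-4(w=5) 3-5(w=13)}
step 4: add edge 0-1 (w=2); MST = {0-1(w=2) 1-4(w=1) 3-4(w=5) 3-5(w=13)}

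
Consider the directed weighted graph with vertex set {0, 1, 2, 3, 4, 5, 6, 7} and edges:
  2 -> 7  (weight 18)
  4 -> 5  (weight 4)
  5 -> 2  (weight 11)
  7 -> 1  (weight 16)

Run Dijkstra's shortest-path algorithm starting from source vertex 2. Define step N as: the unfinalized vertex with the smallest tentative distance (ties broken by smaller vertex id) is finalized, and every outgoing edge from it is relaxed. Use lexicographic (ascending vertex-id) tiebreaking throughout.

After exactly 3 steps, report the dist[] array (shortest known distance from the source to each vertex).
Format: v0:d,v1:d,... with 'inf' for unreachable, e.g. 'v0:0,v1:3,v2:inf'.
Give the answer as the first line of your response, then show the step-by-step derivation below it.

v0:inf,v1:34,v2:0,v3:inf,v4:inf,v5:inf,v6:inf,v7:18

step 1: dist = v0:inf,v1:inf,v2:0,v3:inf,v4:inf,v5:inf,v6:inf,v7:18
step 2: dist = v0:inf,v1:34,v2:0,v3:inf,v4:inf,v5:inf,v6:inf,v7:18
step 3: dist = v0:inf,v1:34,v2:0,v3:inf,v4:inf,v5:inf,v6:inf,v7:18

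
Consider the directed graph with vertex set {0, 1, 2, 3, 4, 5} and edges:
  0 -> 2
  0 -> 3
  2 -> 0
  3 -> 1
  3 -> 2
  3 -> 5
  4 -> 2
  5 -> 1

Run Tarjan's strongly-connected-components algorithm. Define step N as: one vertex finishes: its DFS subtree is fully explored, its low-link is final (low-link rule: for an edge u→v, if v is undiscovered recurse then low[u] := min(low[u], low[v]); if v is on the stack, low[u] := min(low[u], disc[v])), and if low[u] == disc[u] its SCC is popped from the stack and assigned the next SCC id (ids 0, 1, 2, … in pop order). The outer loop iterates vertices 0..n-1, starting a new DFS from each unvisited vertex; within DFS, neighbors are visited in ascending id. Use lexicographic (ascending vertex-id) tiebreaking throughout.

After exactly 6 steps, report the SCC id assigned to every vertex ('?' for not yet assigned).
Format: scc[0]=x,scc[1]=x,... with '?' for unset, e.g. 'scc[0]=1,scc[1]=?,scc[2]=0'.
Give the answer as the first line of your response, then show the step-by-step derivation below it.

scc[0]=2,scc[1]=0,scc[2]=2,scc[3]=2,scc[4]=3,scc[5]=1

step 1: low=(low[0]=0,low[1]=?,low[2]=0,low[3]=?,low[4]=?,low[5]=?); scc=(scc[0]=?,scc[1]=?,scc[2]=?,scc[3]=?,scc[4]=?,scc[5]=?)
step 2: low=(low[0]=0,low[1]=3,low[2]=0,low[3]=2,low[4]=?,low[5]=?); scc=(scc[0]=?,scc[1]=0,scc[2]=?,scc[3]=?,scc[4]=?,scc[5]=?)
step 3: low=(low[0]=0,low[1]=3,low[2]=0,low[3]=1,low[4]=?,low[5]=4); scc=(scc[0]=?,scc[1]=0,scc[2]=?,scc[3]=?,scc[4]=?,scc[5]=1)
step 4: low=(low[0]=0,low[1]=3,low[2]=0,low[3]=1,low[4]=?,low[5]=4); scc=(scc[0]=?,scc[1]=0,scc[2]=?,scc[3]=?,scc[4]=?,scc[5]=1)
step 5: low=(low[0]=0,low[1]=3,low[2]=0,low[3]=1,low[4]=?,low[5]=4); scc=(scc[0]=2,scc[1]=0,scc[2]=2,scc[3]=2,scc[4]=?,scc[5]=1)
step 6: low=(low[0]=0,low[1]=3,low[2]=0,low[3]=1,low[4]=5,low[5]=4); scc=(scc[0]=2,scc[1]=0,scc[2]=2,scc[3]=2,scc[4]=3,scc[5]=1)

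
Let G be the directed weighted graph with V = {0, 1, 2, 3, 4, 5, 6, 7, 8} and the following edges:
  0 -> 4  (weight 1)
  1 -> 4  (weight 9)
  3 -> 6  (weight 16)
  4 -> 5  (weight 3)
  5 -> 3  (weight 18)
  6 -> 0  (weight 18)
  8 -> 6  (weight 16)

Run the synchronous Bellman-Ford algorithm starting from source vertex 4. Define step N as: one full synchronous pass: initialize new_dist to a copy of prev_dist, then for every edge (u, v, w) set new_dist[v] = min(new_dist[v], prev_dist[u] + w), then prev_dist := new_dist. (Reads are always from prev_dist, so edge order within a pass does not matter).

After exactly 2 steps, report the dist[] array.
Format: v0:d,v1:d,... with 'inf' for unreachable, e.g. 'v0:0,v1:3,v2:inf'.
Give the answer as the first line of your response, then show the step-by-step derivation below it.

v0:inf,v1:inf,v2:inf,v3:21,v4:0,v5:3,v6:inf,v7:inf,v8:inf

step 1: dist = v0:inf,v1:inf,v2:inf,v3:inf,v4:0,v5:3,v6:inf,v7:inf,v8:inf
step 2: dist = v0:inf,v1:inf,v2:inf,v3:21,v4:0,v5:3,v6:inf,v7:inf,v8:inf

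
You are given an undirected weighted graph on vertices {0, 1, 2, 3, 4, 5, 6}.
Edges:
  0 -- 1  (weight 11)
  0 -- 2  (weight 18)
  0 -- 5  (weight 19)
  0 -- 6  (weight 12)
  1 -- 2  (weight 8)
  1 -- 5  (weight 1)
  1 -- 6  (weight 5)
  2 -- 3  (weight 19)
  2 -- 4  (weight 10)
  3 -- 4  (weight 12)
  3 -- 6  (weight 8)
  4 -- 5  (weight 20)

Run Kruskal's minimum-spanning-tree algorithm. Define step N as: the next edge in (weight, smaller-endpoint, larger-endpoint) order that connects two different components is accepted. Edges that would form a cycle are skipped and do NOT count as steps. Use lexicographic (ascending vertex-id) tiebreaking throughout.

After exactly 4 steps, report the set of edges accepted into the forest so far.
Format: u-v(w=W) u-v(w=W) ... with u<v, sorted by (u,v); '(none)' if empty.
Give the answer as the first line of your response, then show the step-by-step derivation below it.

1-2(w=8) 1-5(w=1) 1-6(w=5) 3-6(w=8)

step 1: add edge 1-5 (w=1); MST = {1-5(w=1)}
step 2: add edge 1-6 (w=5); MST = {1-5(w=1) 1-6(w=5)}
step 3: add edge 1-2 (w=8); MST = {1-2(w=8) 1-5(w=1) 1-6(w=5)}
step 4: add edge 3-6 (w=8); MST = {1-2(w=8) 1-5(w=1) 1-6(w=5) 3-6(w=8)}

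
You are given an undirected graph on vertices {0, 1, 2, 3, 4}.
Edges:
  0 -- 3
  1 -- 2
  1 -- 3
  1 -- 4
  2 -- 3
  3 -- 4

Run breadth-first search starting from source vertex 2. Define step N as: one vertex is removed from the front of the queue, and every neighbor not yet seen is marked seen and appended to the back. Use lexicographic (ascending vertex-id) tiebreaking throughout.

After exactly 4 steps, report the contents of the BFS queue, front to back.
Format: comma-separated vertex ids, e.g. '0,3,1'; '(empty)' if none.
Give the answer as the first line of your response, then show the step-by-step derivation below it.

0

step 1: dequeue 2; queue=[1,3]; order=2
step 2: dequeue 1; queue=[3,4]; order=2,1
step 3: dequeue 3; queue=[4,0]; order=2,1,3
step 4: dequeue 4; queue=[0]; order=2,1,3,4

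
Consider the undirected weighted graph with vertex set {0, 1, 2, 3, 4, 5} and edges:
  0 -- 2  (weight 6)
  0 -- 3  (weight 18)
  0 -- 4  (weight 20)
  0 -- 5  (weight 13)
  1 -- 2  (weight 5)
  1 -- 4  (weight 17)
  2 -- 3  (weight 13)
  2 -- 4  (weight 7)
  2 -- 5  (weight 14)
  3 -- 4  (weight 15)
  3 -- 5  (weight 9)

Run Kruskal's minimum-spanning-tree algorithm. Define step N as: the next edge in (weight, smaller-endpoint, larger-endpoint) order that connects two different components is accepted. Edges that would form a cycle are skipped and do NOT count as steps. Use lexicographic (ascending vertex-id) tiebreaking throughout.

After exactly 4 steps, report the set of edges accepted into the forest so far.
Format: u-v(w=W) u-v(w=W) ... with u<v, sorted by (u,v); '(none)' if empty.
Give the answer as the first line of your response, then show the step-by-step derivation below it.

0-2(w=6) 1-2(w=5) 2-4(w=7) 3-5(w=9)

step 1: add edge 1-2 (w=5); MST = {1-2(w=5)}
step 2: add edge 0-2 (w=6); MST = {0-2(w=6) 1-2(w=5)}
step 3: add edge 2-4 (w=7); MST = {0-2(w=6) 1-2(w=5) 2-4(w=7)}
step 4: add edge 3-5 (w=9); MST = {0-2(w=6) 1-2(w=5) 2-4(w=7) 3-5(w=9)}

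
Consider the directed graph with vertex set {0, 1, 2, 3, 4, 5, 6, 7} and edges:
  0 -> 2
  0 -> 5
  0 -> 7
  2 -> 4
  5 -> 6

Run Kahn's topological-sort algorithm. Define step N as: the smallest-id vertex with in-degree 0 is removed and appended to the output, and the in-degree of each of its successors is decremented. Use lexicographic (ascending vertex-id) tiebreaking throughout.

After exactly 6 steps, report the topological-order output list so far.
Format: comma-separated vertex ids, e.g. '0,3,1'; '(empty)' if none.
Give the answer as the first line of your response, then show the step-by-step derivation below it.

0,1,2,3,4,5

step 1: output 0; order=[0]; indeg=(0,0,0,0,1,0,1,0)
step 2: output 1; order=[0,1]; indeg=(0,0,0,0,1,0,1,0)
step 3: output 2; order=[0,1,2]; indeg=(0,0,0,0,0,0,1,0)
step 4: output 3; order=[0,1,2,3]; indeg=(0,0,0,0,0,0,1,0)
step 5: output 4; order=[0,1,2,3,4]; indeg=(0,0,0,0,0,0,1,0)
step 6: output 5; order=[0,1,2,3,4,5]; indeg=(0,0,0,0,0,0,0,0)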